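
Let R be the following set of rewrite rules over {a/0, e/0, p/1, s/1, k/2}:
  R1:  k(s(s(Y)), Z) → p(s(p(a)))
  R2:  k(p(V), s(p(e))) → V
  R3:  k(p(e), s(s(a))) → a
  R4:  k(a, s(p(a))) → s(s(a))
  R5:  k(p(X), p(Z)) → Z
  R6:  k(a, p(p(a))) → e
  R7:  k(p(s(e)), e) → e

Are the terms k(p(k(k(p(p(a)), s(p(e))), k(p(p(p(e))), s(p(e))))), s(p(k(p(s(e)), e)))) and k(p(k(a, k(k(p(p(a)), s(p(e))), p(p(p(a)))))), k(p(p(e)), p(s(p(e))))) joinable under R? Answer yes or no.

Reduce t₁ = k(p(k(k(p(p(a)), s(p(e))), k(p(p(p(e))), s(p(e))))), s(p(k(p(s(e)), e)))):
1. k(p(k(k(p(p(a)), s(p(e))), k(p(p(p(e))), s(p(e))))), s(p(k(p(s(e)), e))))  →  k(p(k(p(a), k(p(p(p(e))), s(p(e))))), s(p(k(p(s(e)), e))))   [R2 at 1.1.1]
2. k(p(k(p(a), k(p(p(p(e))), s(p(e))))), s(p(k(p(s(e)), e))))  →  k(p(k(p(a), p(p(e)))), s(p(k(p(s(e)), e))))   [R2 at 1.1.2]
3. k(p(k(p(a), p(p(e)))), s(p(k(p(s(e)), e))))  →  k(p(p(e)), s(p(k(p(s(e)), e))))   [R5 at 1.1]
4. k(p(p(e)), s(p(k(p(s(e)), e))))  →  k(p(p(e)), s(p(e)))   [R7 at 2.1.1]
5. k(p(p(e)), s(p(e)))  →  p(e)   [R2 at ε]

Reduce t₂ = k(p(k(a, k(k(p(p(a)), s(p(e))), p(p(p(a)))))), k(p(p(e)), p(s(p(e))))):
1. k(p(k(a, k(k(p(p(a)), s(p(e))), p(p(p(a)))))), k(p(p(e)), p(s(p(e)))))  →  k(p(k(a, k(p(a), p(p(p(a)))))), k(p(p(e)), p(s(p(e)))))   [R2 at 1.1.2.1]
2. k(p(k(a, k(p(a), p(p(p(a)))))), k(p(p(e)), p(s(p(e)))))  →  k(p(k(a, p(p(a)))), k(p(p(e)), p(s(p(e)))))   [R5 at 1.1.2]
3. k(p(k(a, p(p(a)))), k(p(p(e)), p(s(p(e)))))  →  k(p(e), k(p(p(e)), p(s(p(e)))))   [R6 at 1.1]
4. k(p(e), k(p(p(e)), p(s(p(e)))))  →  k(p(e), s(p(e)))   [R5 at 2]
5. k(p(e), s(p(e)))  →  e   [R2 at ε]

no — NF(t₁) = p(e), NF(t₂) = e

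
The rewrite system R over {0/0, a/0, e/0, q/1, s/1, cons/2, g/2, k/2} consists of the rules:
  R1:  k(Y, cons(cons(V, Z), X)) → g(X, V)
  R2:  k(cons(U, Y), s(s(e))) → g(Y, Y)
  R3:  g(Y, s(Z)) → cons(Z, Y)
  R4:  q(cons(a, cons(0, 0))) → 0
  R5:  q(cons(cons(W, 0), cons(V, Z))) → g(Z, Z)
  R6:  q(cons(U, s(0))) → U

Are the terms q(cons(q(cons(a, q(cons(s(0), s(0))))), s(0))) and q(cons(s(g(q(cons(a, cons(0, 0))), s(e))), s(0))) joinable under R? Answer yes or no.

Reduce t₁ = q(cons(q(cons(a, q(cons(s(0), s(0))))), s(0))):
1. q(cons(q(cons(a, q(cons(s(0), s(0))))), s(0)))  →  q(cons(a, q(cons(s(0), s(0)))))   [R6 at ε]
2. q(cons(a, q(cons(s(0), s(0)))))  →  q(cons(a, s(0)))   [R6 at 1.2]
3. q(cons(a, s(0)))  →  a   [R6 at ε]

Reduce t₂ = q(cons(s(g(q(cons(a, cons(0, 0))), s(e))), s(0))):
1. q(cons(s(g(q(cons(a, cons(0, 0))), s(e))), s(0)))  →  s(g(q(cons(a, cons(0, 0))), s(e)))   [R6 at ε]
2. s(g(q(cons(a, cons(0, 0))), s(e)))  →  s(cons(e, q(cons(a, cons(0, 0)))))   [R3 at 1]
3. s(cons(e, q(cons(a, cons(0, 0)))))  →  s(cons(e, 0))   [R4 at 1.2]

no — NF(t₁) = a, NF(t₂) = s(cons(e, 0))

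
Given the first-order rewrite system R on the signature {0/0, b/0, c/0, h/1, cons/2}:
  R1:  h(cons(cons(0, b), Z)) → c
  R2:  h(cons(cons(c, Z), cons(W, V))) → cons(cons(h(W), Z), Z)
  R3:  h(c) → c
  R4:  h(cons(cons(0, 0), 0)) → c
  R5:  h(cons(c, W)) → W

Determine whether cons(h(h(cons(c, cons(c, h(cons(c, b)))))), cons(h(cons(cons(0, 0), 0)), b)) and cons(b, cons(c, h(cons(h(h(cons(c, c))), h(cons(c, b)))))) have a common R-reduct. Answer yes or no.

yes — NF(t₁) = cons(b, cons(c, b)), NF(t₂) = cons(b, cons(c, b))

Reduce t₁ = cons(h(h(cons(c, cons(c, h(cons(c, b)))))), cons(h(cons(cons(0, 0), 0)), b)):
1. cons(h(h(cons(c, cons(c, h(cons(c, b)))))), cons(h(cons(cons(0, 0), 0)), b))  →  cons(h(cons(c, h(cons(c, b)))), cons(h(cons(cons(0, 0), 0)), b))   [R5 at 1.1]
2. cons(h(cons(c, h(cons(c, b)))), cons(h(cons(cons(0, 0), 0)), b))  →  cons(h(cons(c, b)), cons(h(cons(cons(0, 0), 0)), b))   [R5 at 1]
3. cons(h(cons(c, b)), cons(h(cons(cons(0, 0), 0)), b))  →  cons(b, cons(h(cons(cons(0, 0), 0)), b))   [R5 at 1]
4. cons(b, cons(h(cons(cons(0, 0), 0)), b))  →  cons(b, cons(c, b))   [R4 at 2.1]

Reduce t₂ = cons(b, cons(c, h(cons(h(h(cons(c, c))), h(cons(c, b)))))):
1. cons(b, cons(c, h(cons(h(h(cons(c, c))), h(cons(c, b))))))  →  cons(b, cons(c, h(cons(h(c), h(cons(c, b))))))   [R5 at 2.2.1.1.1]
2. cons(b, cons(c, h(cons(h(c), h(cons(c, b))))))  →  cons(b, cons(c, h(cons(c, h(cons(c, b))))))   [R3 at 2.2.1.1]
3. cons(b, cons(c, h(cons(c, h(cons(c, b))))))  →  cons(b, cons(c, h(cons(c, b))))   [R5 at 2.2]
4. cons(b, cons(c, h(cons(c, b))))  →  cons(b, cons(c, b))   [R5 at 2.2]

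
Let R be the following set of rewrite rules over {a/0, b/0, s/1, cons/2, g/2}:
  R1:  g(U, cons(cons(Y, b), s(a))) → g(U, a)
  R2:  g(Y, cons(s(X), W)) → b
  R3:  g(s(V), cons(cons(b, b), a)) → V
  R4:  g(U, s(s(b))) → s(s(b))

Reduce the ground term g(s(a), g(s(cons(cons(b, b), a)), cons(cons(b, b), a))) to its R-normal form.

1. g(s(a), g(s(cons(cons(b, b), a)), cons(cons(b, b), a)))  →  g(s(a), cons(cons(b, b), a))   [R3 at 2]
2. g(s(a), cons(cons(b, b), a))  →  a   [R3 at ε]

a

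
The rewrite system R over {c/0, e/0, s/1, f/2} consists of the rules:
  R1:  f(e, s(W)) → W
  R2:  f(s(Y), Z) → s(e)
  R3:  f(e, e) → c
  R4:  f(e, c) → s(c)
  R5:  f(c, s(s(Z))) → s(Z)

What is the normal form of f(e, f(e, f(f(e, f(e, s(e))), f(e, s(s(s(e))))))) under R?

1. f(e, f(e, f(f(e, f(e, s(e))), f(e, s(s(s(e)))))))  →  f(e, f(e, f(f(e, e), f(e, s(s(s(e)))))))   [R1 at 2.2.1.2]
2. f(e, f(e, f(f(e, e), f(e, s(s(s(e)))))))  →  f(e, f(e, f(c, f(e, s(s(s(e)))))))   [R3 at 2.2.1]
3. f(e, f(e, f(c, f(e, s(s(s(e)))))))  →  f(e, f(e, f(c, s(s(e)))))   [R1 at 2.2.2]
4. f(e, f(e, f(c, s(s(e)))))  →  f(e, f(e, s(e)))   [R5 at 2.2]
5. f(e, f(e, s(e)))  →  f(e, e)   [R1 at 2]
6. f(e, e)  →  c   [R3 at ε]

c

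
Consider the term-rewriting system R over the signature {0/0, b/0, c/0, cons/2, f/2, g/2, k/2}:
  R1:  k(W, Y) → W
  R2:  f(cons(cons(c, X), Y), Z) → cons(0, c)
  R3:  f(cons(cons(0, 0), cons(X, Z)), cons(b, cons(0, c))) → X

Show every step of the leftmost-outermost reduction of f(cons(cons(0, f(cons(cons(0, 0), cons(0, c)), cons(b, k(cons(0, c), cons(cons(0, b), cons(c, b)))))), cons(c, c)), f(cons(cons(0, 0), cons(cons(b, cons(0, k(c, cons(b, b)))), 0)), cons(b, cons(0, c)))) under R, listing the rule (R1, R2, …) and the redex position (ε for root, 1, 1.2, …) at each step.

c

1. f(cons(cons(0, f(cons(cons(0, 0), cons(0, c)), cons(b, k(cons(0, c), cons(cons(0, b), cons(c, b)))))), cons(c, c)), f(cons(cons(0, 0), cons(cons(b, cons(0, k(c, cons(b, b)))), 0)), cons(b, cons(0, c))))  →  f(cons(cons(0, f(cons(cons(0, 0), cons(0, c)), cons(b, cons(0, c)))), cons(c, c)), f(cons(cons(0, 0), cons(cons(b, cons(0, k(c, cons(b, b)))), 0)), cons(b, cons(0, c))))   [R1 at 1.1.2.2.2]
2. f(cons(cons(0, f(cons(cons(0, 0), cons(0, c)), cons(b, cons(0, c)))), cons(c, c)), f(cons(cons(0, 0), cons(cons(b, cons(0, k(c, cons(b, b)))), 0)), cons(b, cons(0, c))))  →  f(cons(cons(0, 0), cons(c, c)), f(cons(cons(0, 0), cons(cons(b, cons(0, k(c, cons(b, b)))), 0)), cons(b, cons(0, c))))   [R3 at 1.1.2]
3. f(cons(cons(0, 0), cons(c, c)), f(cons(cons(0, 0), cons(cons(b, cons(0, k(c, cons(b, b)))), 0)), cons(b, cons(0, c))))  →  f(cons(cons(0, 0), cons(c, c)), cons(b, cons(0, k(c, cons(b, b)))))   [R3 at 2]
4. f(cons(cons(0, 0), cons(c, c)), cons(b, cons(0, k(c, cons(b, b)))))  →  f(cons(cons(0, 0), cons(c, c)), cons(b, cons(0, c)))   [R1 at 2.2.2]
5. f(cons(cons(0, 0), cons(c, c)), cons(b, cons(0, c)))  →  c   [R3 at ε]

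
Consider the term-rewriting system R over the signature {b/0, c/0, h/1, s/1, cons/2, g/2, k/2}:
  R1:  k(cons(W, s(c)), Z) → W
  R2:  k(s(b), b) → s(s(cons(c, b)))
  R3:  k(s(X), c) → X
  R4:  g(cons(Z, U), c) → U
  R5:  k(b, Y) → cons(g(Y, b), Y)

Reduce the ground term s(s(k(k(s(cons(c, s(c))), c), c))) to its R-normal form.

s(s(c))

1. s(s(k(k(s(cons(c, s(c))), c), c)))  →  s(s(k(cons(c, s(c)), c)))   [R3 at 1.1.1]
2. s(s(k(cons(c, s(c)), c)))  →  s(s(c))   [R1 at 1.1]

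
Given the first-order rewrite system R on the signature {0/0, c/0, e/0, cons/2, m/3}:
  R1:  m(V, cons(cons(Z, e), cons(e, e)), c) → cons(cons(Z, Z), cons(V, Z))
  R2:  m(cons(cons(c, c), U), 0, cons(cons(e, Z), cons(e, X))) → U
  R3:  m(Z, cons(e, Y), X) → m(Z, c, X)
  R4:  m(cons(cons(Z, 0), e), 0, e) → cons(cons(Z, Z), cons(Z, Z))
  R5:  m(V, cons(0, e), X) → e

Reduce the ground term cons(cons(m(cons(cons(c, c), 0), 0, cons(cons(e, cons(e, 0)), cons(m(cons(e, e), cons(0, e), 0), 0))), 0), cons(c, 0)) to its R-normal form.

cons(cons(0, 0), cons(c, 0))

1. cons(cons(m(cons(cons(c, c), 0), 0, cons(cons(e, cons(e, 0)), cons(m(cons(e, e), cons(0, e), 0), 0))), 0), cons(c, 0))  →  cons(cons(m(cons(cons(c, c), 0), 0, cons(cons(e, cons(e, 0)), cons(e, 0))), 0), cons(c, 0))   [R5 at 1.1.3.2.1]
2. cons(cons(m(cons(cons(c, c), 0), 0, cons(cons(e, cons(e, 0)), cons(e, 0))), 0), cons(c, 0))  →  cons(cons(0, 0), cons(c, 0))   [R2 at 1.1]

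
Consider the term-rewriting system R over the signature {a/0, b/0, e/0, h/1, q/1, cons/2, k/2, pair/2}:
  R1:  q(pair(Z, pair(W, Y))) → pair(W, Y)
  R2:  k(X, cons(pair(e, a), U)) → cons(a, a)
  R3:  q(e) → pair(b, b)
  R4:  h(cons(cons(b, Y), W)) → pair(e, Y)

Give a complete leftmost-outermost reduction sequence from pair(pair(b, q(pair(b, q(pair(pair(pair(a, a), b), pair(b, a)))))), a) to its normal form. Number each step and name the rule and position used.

1. pair(pair(b, q(pair(b, q(pair(pair(pair(a, a), b), pair(b, a)))))), a)  →  pair(pair(b, q(pair(b, pair(b, a)))), a)   [R1 at 1.2.1.2]
2. pair(pair(b, q(pair(b, pair(b, a)))), a)  →  pair(pair(b, pair(b, a)), a)   [R1 at 1.2]

pair(pair(b, pair(b, a)), a)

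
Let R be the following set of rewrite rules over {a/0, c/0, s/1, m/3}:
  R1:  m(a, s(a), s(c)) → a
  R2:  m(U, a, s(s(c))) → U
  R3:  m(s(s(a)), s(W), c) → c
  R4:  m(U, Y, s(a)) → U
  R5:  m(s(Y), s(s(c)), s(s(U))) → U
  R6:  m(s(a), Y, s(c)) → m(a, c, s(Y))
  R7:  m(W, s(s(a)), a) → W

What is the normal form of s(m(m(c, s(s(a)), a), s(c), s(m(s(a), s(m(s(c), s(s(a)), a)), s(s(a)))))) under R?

s(c)

1. s(m(m(c, s(s(a)), a), s(c), s(m(s(a), s(m(s(c), s(s(a)), a)), s(s(a))))))  →  s(m(c, s(c), s(m(s(a), s(m(s(c), s(s(a)), a)), s(s(a))))))   [R7 at 1.1]
2. s(m(c, s(c), s(m(s(a), s(m(s(c), s(s(a)), a)), s(s(a))))))  →  s(m(c, s(c), s(m(s(a), s(s(c)), s(s(a))))))   [R7 at 1.3.1.2.1]
3. s(m(c, s(c), s(m(s(a), s(s(c)), s(s(a))))))  →  s(m(c, s(c), s(a)))   [R5 at 1.3.1]
4. s(m(c, s(c), s(a)))  →  s(c)   [R4 at 1]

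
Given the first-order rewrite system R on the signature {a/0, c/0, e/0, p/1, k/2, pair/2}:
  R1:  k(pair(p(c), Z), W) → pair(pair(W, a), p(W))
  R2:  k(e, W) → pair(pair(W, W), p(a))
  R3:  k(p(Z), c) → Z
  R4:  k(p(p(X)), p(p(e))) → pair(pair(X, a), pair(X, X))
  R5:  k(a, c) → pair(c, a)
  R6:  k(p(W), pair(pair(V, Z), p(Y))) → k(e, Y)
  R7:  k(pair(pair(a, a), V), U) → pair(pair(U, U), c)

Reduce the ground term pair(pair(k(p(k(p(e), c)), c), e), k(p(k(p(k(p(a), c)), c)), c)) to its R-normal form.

pair(pair(e, e), a)

1. pair(pair(k(p(k(p(e), c)), c), e), k(p(k(p(k(p(a), c)), c)), c))  →  pair(pair(k(p(e), c), e), k(p(k(p(k(p(a), c)), c)), c))   [R3 at 1.1]
2. pair(pair(k(p(e), c), e), k(p(k(p(k(p(a), c)), c)), c))  →  pair(pair(e, e), k(p(k(p(k(p(a), c)), c)), c))   [R3 at 1.1]
3. pair(pair(e, e), k(p(k(p(k(p(a), c)), c)), c))  →  pair(pair(e, e), k(p(k(p(a), c)), c))   [R3 at 2]
4. pair(pair(e, e), k(p(k(p(a), c)), c))  →  pair(pair(e, e), k(p(a), c))   [R3 at 2]
5. pair(pair(e, e), k(p(a), c))  →  pair(pair(e, e), a)   [R3 at 2]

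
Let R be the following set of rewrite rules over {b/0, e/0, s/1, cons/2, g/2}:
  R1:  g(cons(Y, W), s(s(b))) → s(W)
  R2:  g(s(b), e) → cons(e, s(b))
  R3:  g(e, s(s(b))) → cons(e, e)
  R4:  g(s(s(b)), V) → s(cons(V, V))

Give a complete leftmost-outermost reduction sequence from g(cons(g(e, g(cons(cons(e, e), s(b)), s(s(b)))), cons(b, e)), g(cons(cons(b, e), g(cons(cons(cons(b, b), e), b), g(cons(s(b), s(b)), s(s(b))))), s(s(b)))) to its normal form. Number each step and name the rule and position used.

1. g(cons(g(e, g(cons(cons(e, e), s(b)), s(s(b)))), cons(b, e)), g(cons(cons(b, e), g(cons(cons(cons(b, b), e), b), g(cons(s(b), s(b)), s(s(b))))), s(s(b))))  →  g(cons(g(e, s(s(b))), cons(b, e)), g(cons(cons(b, e), g(cons(cons(cons(b, b), e), b), g(cons(s(b), s(b)), s(s(b))))), s(s(b))))   [R1 at 1.1.2]
2. g(cons(g(e, s(s(b))), cons(b, e)), g(cons(cons(b, e), g(cons(cons(cons(b, b), e), b), g(cons(s(b), s(b)), s(s(b))))), s(s(b))))  →  g(cons(cons(e, e), cons(b, e)), g(cons(cons(b, e), g(cons(cons(cons(b, b), e), b), g(cons(s(b), s(b)), s(s(b))))), s(s(b))))   [R3 at 1.1]
3. g(cons(cons(e, e), cons(b, e)), g(cons(cons(b, e), g(cons(cons(cons(b, b), e), b), g(cons(s(b), s(b)), s(s(b))))), s(s(b))))  →  g(cons(cons(e, e), cons(b, e)), s(g(cons(cons(cons(b, b), e), b), g(cons(s(b), s(b)), s(s(b))))))   [R1 at 2]
4. g(cons(cons(e, e), cons(b, e)), s(g(cons(cons(cons(b, b), e), b), g(cons(s(b), s(b)), s(s(b))))))  →  g(cons(cons(e, e), cons(b, e)), s(g(cons(cons(cons(b, b), e), b), s(s(b)))))   [R1 at 2.1.2]
5. g(cons(cons(e, e), cons(b, e)), s(g(cons(cons(cons(b, b), e), b), s(s(b)))))  →  g(cons(cons(e, e), cons(b, e)), s(s(b)))   [R1 at 2.1]
6. g(cons(cons(e, e), cons(b, e)), s(s(b)))  →  s(cons(b, e))   [R1 at ε]

s(cons(b, e))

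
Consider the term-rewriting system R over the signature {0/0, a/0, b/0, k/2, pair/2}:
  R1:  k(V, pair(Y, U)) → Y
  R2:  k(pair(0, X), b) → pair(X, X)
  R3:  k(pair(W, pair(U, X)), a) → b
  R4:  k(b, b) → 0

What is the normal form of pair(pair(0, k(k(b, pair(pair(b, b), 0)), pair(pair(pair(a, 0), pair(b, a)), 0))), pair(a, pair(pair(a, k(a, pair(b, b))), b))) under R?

pair(pair(0, pair(pair(a, 0), pair(b, a))), pair(a, pair(pair(a, b), b)))

1. pair(pair(0, k(k(b, pair(pair(b, b), 0)), pair(pair(pair(a, 0), pair(b, a)), 0))), pair(a, pair(pair(a, k(a, pair(b, b))), b)))  →  pair(pair(0, pair(pair(a, 0), pair(b, a))), pair(a, pair(pair(a, k(a, pair(b, b))), b)))   [R1 at 1.2]
2. pair(pair(0, pair(pair(a, 0), pair(b, a))), pair(a, pair(pair(a, k(a, pair(b, b))), b)))  →  pair(pair(0, pair(pair(a, 0), pair(b, a))), pair(a, pair(pair(a, b), b)))   [R1 at 2.2.1.2]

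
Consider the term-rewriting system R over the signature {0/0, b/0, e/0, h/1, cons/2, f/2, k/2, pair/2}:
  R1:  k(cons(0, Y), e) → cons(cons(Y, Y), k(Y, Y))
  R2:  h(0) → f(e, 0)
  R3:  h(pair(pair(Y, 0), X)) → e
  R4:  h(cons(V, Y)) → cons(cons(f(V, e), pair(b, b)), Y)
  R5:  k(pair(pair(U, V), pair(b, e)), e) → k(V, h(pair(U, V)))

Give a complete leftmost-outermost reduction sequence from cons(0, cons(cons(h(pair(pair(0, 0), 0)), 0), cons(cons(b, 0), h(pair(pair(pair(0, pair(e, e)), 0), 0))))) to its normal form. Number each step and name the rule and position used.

1. cons(0, cons(cons(h(pair(pair(0, 0), 0)), 0), cons(cons(b, 0), h(pair(pair(pair(0, pair(e, e)), 0), 0)))))  →  cons(0, cons(cons(e, 0), cons(cons(b, 0), h(pair(pair(pair(0, pair(e, e)), 0), 0)))))   [R3 at 2.1.1]
2. cons(0, cons(cons(e, 0), cons(cons(b, 0), h(pair(pair(pair(0, pair(e, e)), 0), 0)))))  →  cons(0, cons(cons(e, 0), cons(cons(b, 0), e)))   [R3 at 2.2.2]

cons(0, cons(cons(e, 0), cons(cons(b, 0), e)))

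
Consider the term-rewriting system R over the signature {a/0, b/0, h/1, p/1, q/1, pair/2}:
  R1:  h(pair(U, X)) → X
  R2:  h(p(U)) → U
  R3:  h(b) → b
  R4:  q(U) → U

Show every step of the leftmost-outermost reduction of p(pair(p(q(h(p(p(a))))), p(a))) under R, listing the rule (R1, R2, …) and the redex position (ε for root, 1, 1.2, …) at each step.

p(pair(p(p(a)), p(a)))

1. p(pair(p(q(h(p(p(a))))), p(a)))  →  p(pair(p(h(p(p(a)))), p(a)))   [R4 at 1.1.1]
2. p(pair(p(h(p(p(a)))), p(a)))  →  p(pair(p(p(a)), p(a)))   [R2 at 1.1.1]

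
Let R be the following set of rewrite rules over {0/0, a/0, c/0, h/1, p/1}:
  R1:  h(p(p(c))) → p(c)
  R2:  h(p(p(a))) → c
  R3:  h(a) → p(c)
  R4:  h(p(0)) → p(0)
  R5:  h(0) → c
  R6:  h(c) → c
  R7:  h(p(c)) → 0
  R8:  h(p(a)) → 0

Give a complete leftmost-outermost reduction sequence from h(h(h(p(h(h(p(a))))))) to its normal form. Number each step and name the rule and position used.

1. h(h(h(p(h(h(p(a)))))))  →  h(h(h(p(h(0)))))   [R8 at 1.1.1.1.1]
2. h(h(h(p(h(0)))))  →  h(h(h(p(c))))   [R5 at 1.1.1.1]
3. h(h(h(p(c))))  →  h(h(0))   [R7 at 1.1]
4. h(h(0))  →  h(c)   [R5 at 1]
5. h(c)  →  c   [R6 at ε]

c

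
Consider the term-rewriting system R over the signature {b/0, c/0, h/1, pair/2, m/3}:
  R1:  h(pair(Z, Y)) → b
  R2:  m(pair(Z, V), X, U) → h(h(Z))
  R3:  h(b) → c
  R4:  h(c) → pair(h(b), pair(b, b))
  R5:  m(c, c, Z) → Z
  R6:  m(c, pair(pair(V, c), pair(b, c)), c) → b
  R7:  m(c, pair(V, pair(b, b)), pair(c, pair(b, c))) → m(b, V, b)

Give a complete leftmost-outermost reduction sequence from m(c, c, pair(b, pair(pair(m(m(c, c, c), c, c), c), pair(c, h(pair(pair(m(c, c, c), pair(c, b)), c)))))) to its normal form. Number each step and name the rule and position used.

pair(b, pair(pair(c, c), pair(c, b)))

1. m(c, c, pair(b, pair(pair(m(m(c, c, c), c, c), c), pair(c, h(pair(pair(m(c, c, c), pair(c, b)), c))))))  →  pair(b, pair(pair(m(m(c, c, c), c, c), c), pair(c, h(pair(pair(m(c, c, c), pair(c, b)), c)))))   [R5 at ε]
2. pair(b, pair(pair(m(m(c, c, c), c, c), c), pair(c, h(pair(pair(m(c, c, c), pair(c, b)), c)))))  →  pair(b, pair(pair(m(c, c, c), c), pair(c, h(pair(pair(m(c, c, c), pair(c, b)), c)))))   [R5 at 2.1.1.1]
3. pair(b, pair(pair(m(c, c, c), c), pair(c, h(pair(pair(m(c, c, c), pair(c, b)), c)))))  →  pair(b, pair(pair(c, c), pair(c, h(pair(pair(m(c, c, c), pair(c, b)), c)))))   [R5 at 2.1.1]
4. pair(b, pair(pair(c, c), pair(c, h(pair(pair(m(c, c, c), pair(c, b)), c)))))  →  pair(b, pair(pair(c, c), pair(c, b)))   [R1 at 2.2.2]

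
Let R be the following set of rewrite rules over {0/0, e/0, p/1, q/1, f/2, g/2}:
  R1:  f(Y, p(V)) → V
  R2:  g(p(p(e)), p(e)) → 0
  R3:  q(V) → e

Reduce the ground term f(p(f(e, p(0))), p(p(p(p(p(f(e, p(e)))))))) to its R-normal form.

1. f(p(f(e, p(0))), p(p(p(p(p(f(e, p(e))))))))  →  p(p(p(p(f(e, p(e))))))   [R1 at ε]
2. p(p(p(p(f(e, p(e))))))  →  p(p(p(p(e))))   [R1 at 1.1.1.1]

p(p(p(p(e))))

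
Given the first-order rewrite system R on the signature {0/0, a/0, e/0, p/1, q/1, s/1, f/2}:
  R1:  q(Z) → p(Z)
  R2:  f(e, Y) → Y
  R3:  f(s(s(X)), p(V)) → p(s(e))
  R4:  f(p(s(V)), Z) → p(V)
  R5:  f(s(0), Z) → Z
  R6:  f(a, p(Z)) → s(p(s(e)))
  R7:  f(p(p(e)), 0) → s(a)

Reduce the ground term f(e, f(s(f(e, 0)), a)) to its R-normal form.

1. f(e, f(s(f(e, 0)), a))  →  f(s(f(e, 0)), a)   [R2 at ε]
2. f(s(f(e, 0)), a)  →  f(s(0), a)   [R2 at 1.1]
3. f(s(0), a)  →  a   [R5 at ε]

a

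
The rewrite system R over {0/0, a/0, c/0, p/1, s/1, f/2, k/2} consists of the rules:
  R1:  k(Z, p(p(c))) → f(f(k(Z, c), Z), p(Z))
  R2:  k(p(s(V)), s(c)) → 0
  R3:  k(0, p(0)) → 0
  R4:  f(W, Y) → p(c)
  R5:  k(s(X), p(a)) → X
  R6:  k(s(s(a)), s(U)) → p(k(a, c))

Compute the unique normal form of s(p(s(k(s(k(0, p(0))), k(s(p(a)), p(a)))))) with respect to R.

1. s(p(s(k(s(k(0, p(0))), k(s(p(a)), p(a))))))  →  s(p(s(k(s(0), k(s(p(a)), p(a))))))   [R3 at 1.1.1.1.1]
2. s(p(s(k(s(0), k(s(p(a)), p(a))))))  →  s(p(s(k(s(0), p(a)))))   [R5 at 1.1.1.2]
3. s(p(s(k(s(0), p(a)))))  →  s(p(s(0)))   [R5 at 1.1.1]

s(p(s(0)))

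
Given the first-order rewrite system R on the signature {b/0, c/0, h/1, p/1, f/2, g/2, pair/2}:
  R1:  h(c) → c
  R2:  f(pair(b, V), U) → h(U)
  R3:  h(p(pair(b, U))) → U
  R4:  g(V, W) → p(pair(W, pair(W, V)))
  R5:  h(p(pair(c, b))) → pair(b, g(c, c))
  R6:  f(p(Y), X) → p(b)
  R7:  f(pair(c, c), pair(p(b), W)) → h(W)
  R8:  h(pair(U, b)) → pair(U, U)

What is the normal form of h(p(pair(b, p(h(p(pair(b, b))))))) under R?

1. h(p(pair(b, p(h(p(pair(b, b)))))))  →  p(h(p(pair(b, b))))   [R3 at ε]
2. p(h(p(pair(b, b))))  →  p(b)   [R3 at 1]

p(b)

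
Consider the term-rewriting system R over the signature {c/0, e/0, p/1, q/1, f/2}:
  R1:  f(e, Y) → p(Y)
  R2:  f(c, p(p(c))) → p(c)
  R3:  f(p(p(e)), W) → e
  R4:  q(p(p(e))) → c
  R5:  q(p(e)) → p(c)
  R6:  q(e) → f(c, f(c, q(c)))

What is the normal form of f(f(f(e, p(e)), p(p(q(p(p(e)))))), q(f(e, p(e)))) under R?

1. f(f(f(e, p(e)), p(p(q(p(p(e)))))), q(f(e, p(e))))  →  f(f(p(p(e)), p(p(q(p(p(e)))))), q(f(e, p(e))))   [R1 at 1.1]
2. f(f(p(p(e)), p(p(q(p(p(e)))))), q(f(e, p(e))))  →  f(e, q(f(e, p(e))))   [R3 at 1]
3. f(e, q(f(e, p(e))))  →  p(q(f(e, p(e))))   [R1 at ε]
4. p(q(f(e, p(e))))  →  p(q(p(p(e))))   [R1 at 1.1]
5. p(q(p(p(e))))  →  p(c)   [R4 at 1]

p(c)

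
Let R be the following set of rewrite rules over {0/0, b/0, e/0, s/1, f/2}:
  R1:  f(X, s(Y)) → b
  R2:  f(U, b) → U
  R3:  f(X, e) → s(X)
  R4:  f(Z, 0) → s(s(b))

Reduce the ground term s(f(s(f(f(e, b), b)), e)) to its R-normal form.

s(s(s(e)))

1. s(f(s(f(f(e, b), b)), e))  →  s(s(s(f(f(e, b), b))))   [R3 at 1]
2. s(s(s(f(f(e, b), b))))  →  s(s(s(f(e, b))))   [R2 at 1.1.1]
3. s(s(s(f(e, b))))  →  s(s(s(e)))   [R2 at 1.1.1]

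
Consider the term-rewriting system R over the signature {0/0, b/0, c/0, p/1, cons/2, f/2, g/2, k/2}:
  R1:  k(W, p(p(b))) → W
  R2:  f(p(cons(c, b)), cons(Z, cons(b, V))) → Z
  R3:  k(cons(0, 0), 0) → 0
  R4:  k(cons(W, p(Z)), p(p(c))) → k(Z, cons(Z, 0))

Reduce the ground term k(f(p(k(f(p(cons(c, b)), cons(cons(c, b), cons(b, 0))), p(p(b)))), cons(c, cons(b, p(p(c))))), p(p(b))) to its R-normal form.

1. k(f(p(k(f(p(cons(c, b)), cons(cons(c, b), cons(b, 0))), p(p(b)))), cons(c, cons(b, p(p(c))))), p(p(b)))  →  f(p(k(f(p(cons(c, b)), cons(cons(c, b), cons(b, 0))), p(p(b)))), cons(c, cons(b, p(p(c)))))   [R1 at ε]
2. f(p(k(f(p(cons(c, b)), cons(cons(c, b), cons(b, 0))), p(p(b)))), cons(c, cons(b, p(p(c)))))  →  f(p(f(p(cons(c, b)), cons(cons(c, b), cons(b, 0)))), cons(c, cons(b, p(p(c)))))   [R1 at 1.1]
3. f(p(f(p(cons(c, b)), cons(cons(c, b), cons(b, 0)))), cons(c, cons(b, p(p(c)))))  →  f(p(cons(c, b)), cons(c, cons(b, p(p(c)))))   [R2 at 1.1]
4. f(p(cons(c, b)), cons(c, cons(b, p(p(c)))))  →  c   [R2 at ε]

c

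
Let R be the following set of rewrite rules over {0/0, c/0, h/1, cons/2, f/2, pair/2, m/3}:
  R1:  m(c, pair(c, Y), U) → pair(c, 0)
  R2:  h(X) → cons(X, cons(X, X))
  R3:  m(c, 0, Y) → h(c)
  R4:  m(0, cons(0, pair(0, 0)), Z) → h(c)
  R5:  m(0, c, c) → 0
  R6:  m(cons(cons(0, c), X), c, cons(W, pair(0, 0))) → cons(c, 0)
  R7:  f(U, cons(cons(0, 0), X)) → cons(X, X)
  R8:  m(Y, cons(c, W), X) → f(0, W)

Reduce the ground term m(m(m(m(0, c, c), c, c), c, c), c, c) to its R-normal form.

1. m(m(m(m(0, c, c), c, c), c, c), c, c)  →  m(m(m(0, c, c), c, c), c, c)   [R5 at 1.1.1]
2. m(m(m(0, c, c), c, c), c, c)  →  m(m(0, c, c), c, c)   [R5 at 1.1]
3. m(m(0, c, c), c, c)  →  m(0, c, c)   [R5 at 1]
4. m(0, c, c)  →  0   [R5 at ε]

0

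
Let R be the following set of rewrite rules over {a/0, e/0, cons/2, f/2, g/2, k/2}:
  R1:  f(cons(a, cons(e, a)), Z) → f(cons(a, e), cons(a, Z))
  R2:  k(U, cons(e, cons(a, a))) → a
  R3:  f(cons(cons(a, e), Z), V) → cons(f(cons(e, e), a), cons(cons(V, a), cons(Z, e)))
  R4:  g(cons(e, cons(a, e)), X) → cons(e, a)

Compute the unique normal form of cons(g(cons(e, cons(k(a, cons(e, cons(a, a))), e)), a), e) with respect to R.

1. cons(g(cons(e, cons(k(a, cons(e, cons(a, a))), e)), a), e)  →  cons(g(cons(e, cons(a, e)), a), e)   [R2 at 1.1.2.1]
2. cons(g(cons(e, cons(a, e)), a), e)  →  cons(cons(e, a), e)   [R4 at 1]

cons(cons(e, a), e)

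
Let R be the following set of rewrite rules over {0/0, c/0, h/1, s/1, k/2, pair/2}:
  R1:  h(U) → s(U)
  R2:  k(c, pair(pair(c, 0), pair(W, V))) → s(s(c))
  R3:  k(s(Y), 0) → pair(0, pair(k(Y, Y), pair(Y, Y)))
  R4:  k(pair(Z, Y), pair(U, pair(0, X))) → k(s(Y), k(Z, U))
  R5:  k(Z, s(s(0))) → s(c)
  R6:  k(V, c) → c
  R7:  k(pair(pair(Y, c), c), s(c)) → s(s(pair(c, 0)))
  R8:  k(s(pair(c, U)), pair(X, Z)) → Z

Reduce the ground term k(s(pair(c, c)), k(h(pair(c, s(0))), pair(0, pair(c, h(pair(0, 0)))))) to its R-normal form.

1. k(s(pair(c, c)), k(h(pair(c, s(0))), pair(0, pair(c, h(pair(0, 0))))))  →  k(s(pair(c, c)), k(s(pair(c, s(0))), pair(0, pair(c, h(pair(0, 0))))))   [R1 at 2.1]
2. k(s(pair(c, c)), k(s(pair(c, s(0))), pair(0, pair(c, h(pair(0, 0))))))  →  k(s(pair(c, c)), pair(c, h(pair(0, 0))))   [R8 at 2]
3. k(s(pair(c, c)), pair(c, h(pair(0, 0))))  →  h(pair(0, 0))   [R8 at ε]
4. h(pair(0, 0))  →  s(pair(0, 0))   [R1 at ε]

s(pair(0, 0))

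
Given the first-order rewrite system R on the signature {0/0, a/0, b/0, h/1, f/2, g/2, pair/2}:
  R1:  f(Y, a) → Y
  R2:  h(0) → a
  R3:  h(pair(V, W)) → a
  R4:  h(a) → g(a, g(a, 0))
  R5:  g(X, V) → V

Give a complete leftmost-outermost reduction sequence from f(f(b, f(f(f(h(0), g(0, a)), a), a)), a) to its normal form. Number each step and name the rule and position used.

1. f(f(b, f(f(f(h(0), g(0, a)), a), a)), a)  →  f(b, f(f(f(h(0), g(0, a)), a), a))   [R1 at ε]
2. f(b, f(f(f(h(0), g(0, a)), a), a))  →  f(b, f(f(h(0), g(0, a)), a))   [R1 at 2]
3. f(b, f(f(h(0), g(0, a)), a))  →  f(b, f(h(0), g(0, a)))   [R1 at 2]
4. f(b, f(h(0), g(0, a)))  →  f(b, f(a, g(0, a)))   [R2 at 2.1]
5. f(b, f(a, g(0, a)))  →  f(b, f(a, a))   [R5 at 2.2]
6. f(b, f(a, a))  →  f(b, a)   [R1 at 2]
7. f(b, a)  →  b   [R1 at ε]

b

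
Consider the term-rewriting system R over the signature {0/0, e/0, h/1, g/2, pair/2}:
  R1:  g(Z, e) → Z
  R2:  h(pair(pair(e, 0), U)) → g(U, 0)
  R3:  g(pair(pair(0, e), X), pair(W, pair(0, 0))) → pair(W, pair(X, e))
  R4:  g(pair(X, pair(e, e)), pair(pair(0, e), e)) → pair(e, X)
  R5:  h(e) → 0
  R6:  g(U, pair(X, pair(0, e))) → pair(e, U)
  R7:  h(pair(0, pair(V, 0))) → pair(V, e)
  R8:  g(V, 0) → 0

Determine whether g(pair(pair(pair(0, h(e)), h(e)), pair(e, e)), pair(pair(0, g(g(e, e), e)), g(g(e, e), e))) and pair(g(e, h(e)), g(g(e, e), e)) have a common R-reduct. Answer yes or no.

no — NF(t₁) = pair(e, pair(pair(0, 0), 0)), NF(t₂) = pair(0, e)

Reduce t₁ = g(pair(pair(pair(0, h(e)), h(e)), pair(e, e)), pair(pair(0, g(g(e, e), e)), g(g(e, e), e))):
1. g(pair(pair(pair(0, h(e)), h(e)), pair(e, e)), pair(pair(0, g(g(e, e), e)), g(g(e, e), e)))  →  g(pair(pair(pair(0, 0), h(e)), pair(e, e)), pair(pair(0, g(g(e, e), e)), g(g(e, e), e)))   [R5 at 1.1.1.2]
2. g(pair(pair(pair(0, 0), h(e)), pair(e, e)), pair(pair(0, g(g(e, e), e)), g(g(e, e), e)))  →  g(pair(pair(pair(0, 0), 0), pair(e, e)), pair(pair(0, g(g(e, e), e)), g(g(e, e), e)))   [R5 at 1.1.2]
3. g(pair(pair(pair(0, 0), 0), pair(e, e)), pair(pair(0, g(g(e, e), e)), g(g(e, e), e)))  →  g(pair(pair(pair(0, 0), 0), pair(e, e)), pair(pair(0, g(e, e)), g(g(e, e), e)))   [R1 at 2.1.2]
4. g(pair(pair(pair(0, 0), 0), pair(e, e)), pair(pair(0, g(e, e)), g(g(e, e), e)))  →  g(pair(pair(pair(0, 0), 0), pair(e, e)), pair(pair(0, e), g(g(e, e), e)))   [R1 at 2.1.2]
5. g(pair(pair(pair(0, 0), 0), pair(e, e)), pair(pair(0, e), g(g(e, e), e)))  →  g(pair(pair(pair(0, 0), 0), pair(e, e)), pair(pair(0, e), g(e, e)))   [R1 at 2.2]
6. g(pair(pair(pair(0, 0), 0), pair(e, e)), pair(pair(0, e), g(e, e)))  →  g(pair(pair(pair(0, 0), 0), pair(e, e)), pair(pair(0, e), e))   [R1 at 2.2]
7. g(pair(pair(pair(0, 0), 0), pair(e, e)), pair(pair(0, e), e))  →  pair(e, pair(pair(0, 0), 0))   [R4 at ε]

Reduce t₂ = pair(g(e, h(e)), g(g(e, e), e)):
1. pair(g(e, h(e)), g(g(e, e), e))  →  pair(g(e, 0), g(g(e, e), e))   [R5 at 1.2]
2. pair(g(e, 0), g(g(e, e), e))  →  pair(0, g(g(e, e), e))   [R8 at 1]
3. pair(0, g(g(e, e), e))  →  pair(0, g(e, e))   [R1 at 2]
4. pair(0, g(e, e))  →  pair(0, e)   [R1 at 2]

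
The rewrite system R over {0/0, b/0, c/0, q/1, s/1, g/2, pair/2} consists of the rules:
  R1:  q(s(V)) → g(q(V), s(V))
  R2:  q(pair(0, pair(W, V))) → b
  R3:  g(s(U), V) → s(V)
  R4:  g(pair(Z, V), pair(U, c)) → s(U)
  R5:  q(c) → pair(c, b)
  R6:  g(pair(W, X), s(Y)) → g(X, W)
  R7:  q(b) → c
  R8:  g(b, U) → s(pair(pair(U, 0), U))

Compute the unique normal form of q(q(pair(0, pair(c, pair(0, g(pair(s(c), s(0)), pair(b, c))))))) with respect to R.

1. q(q(pair(0, pair(c, pair(0, g(pair(s(c), s(0)), pair(b, c)))))))  →  q(b)   [R2 at 1]
2. q(b)  →  c   [R7 at ε]

c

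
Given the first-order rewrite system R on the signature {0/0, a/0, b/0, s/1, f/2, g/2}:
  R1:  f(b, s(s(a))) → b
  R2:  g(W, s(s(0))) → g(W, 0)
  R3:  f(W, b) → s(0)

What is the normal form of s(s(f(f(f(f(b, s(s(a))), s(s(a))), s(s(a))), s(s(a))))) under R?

s(s(b))

1. s(s(f(f(f(f(b, s(s(a))), s(s(a))), s(s(a))), s(s(a)))))  →  s(s(f(f(f(b, s(s(a))), s(s(a))), s(s(a)))))   [R1 at 1.1.1.1.1]
2. s(s(f(f(f(b, s(s(a))), s(s(a))), s(s(a)))))  →  s(s(f(f(b, s(s(a))), s(s(a)))))   [R1 at 1.1.1.1]
3. s(s(f(f(b, s(s(a))), s(s(a)))))  →  s(s(f(b, s(s(a)))))   [R1 at 1.1.1]
4. s(s(f(b, s(s(a)))))  →  s(s(b))   [R1 at 1.1]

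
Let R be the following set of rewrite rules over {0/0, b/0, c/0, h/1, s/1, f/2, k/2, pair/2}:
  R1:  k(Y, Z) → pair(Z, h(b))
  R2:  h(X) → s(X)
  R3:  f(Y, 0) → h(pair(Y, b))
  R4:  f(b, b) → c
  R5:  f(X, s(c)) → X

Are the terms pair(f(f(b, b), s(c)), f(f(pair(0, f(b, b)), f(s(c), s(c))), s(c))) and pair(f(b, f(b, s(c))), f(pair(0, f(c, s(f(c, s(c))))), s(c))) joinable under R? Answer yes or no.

Reduce t₁ = pair(f(f(b, b), s(c)), f(f(pair(0, f(b, b)), f(s(c), s(c))), s(c))):
1. pair(f(f(b, b), s(c)), f(f(pair(0, f(b, b)), f(s(c), s(c))), s(c)))  →  pair(f(b, b), f(f(pair(0, f(b, b)), f(s(c), s(c))), s(c)))   [R5 at 1]
2. pair(f(b, b), f(f(pair(0, f(b, b)), f(s(c), s(c))), s(c)))  →  pair(c, f(f(pair(0, f(b, b)), f(s(c), s(c))), s(c)))   [R4 at 1]
3. pair(c, f(f(pair(0, f(b, b)), f(s(c), s(c))), s(c)))  →  pair(c, f(pair(0, f(b, b)), f(s(c), s(c))))   [R5 at 2]
4. pair(c, f(pair(0, f(b, b)), f(s(c), s(c))))  →  pair(c, f(pair(0, c), f(s(c), s(c))))   [R4 at 2.1.2]
5. pair(c, f(pair(0, c), f(s(c), s(c))))  →  pair(c, f(pair(0, c), s(c)))   [R5 at 2.2]
6. pair(c, f(pair(0, c), s(c)))  →  pair(c, pair(0, c))   [R5 at 2]

Reduce t₂ = pair(f(b, f(b, s(c))), f(pair(0, f(c, s(f(c, s(c))))), s(c))):
1. pair(f(b, f(b, s(c))), f(pair(0, f(c, s(f(c, s(c))))), s(c)))  →  pair(f(b, b), f(pair(0, f(c, s(f(c, s(c))))), s(c)))   [R5 at 1.2]
2. pair(f(b, b), f(pair(0, f(c, s(f(c, s(c))))), s(c)))  →  pair(c, f(pair(0, f(c, s(f(c, s(c))))), s(c)))   [R4 at 1]
3. pair(c, f(pair(0, f(c, s(f(c, s(c))))), s(c)))  →  pair(c, pair(0, f(c, s(f(c, s(c))))))   [R5 at 2]
4. pair(c, pair(0, f(c, s(f(c, s(c))))))  →  pair(c, pair(0, f(c, s(c))))   [R5 at 2.2.2.1]
5. pair(c, pair(0, f(c, s(c))))  →  pair(c, pair(0, c))   [R5 at 2.2]

yes — NF(t₁) = pair(c, pair(0, c)), NF(t₂) = pair(c, pair(0, c))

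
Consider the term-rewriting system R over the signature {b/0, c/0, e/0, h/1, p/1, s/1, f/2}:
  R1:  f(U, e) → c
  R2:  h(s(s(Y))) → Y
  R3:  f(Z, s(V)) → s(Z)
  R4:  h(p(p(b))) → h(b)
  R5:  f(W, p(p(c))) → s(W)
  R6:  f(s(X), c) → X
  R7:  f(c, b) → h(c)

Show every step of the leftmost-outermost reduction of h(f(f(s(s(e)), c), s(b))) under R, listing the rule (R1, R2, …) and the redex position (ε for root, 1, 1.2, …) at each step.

e

1. h(f(f(s(s(e)), c), s(b)))  →  h(s(f(s(s(e)), c)))   [R3 at 1]
2. h(s(f(s(s(e)), c)))  →  h(s(s(e)))   [R6 at 1.1]
3. h(s(s(e)))  →  e   [R2 at ε]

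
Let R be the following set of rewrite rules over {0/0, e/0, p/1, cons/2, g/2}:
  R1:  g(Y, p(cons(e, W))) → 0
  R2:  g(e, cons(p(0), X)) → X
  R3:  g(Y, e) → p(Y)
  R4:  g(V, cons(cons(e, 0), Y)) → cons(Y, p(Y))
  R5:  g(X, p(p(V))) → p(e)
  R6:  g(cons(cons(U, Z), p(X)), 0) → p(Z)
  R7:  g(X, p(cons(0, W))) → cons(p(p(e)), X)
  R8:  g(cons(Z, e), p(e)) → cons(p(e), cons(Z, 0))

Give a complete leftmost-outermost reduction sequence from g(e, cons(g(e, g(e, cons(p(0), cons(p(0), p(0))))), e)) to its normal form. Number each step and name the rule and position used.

e

1. g(e, cons(g(e, g(e, cons(p(0), cons(p(0), p(0))))), e))  →  g(e, cons(g(e, cons(p(0), p(0))), e))   [R2 at 2.1.2]
2. g(e, cons(g(e, cons(p(0), p(0))), e))  →  g(e, cons(p(0), e))   [R2 at 2.1]
3. g(e, cons(p(0), e))  →  e   [R2 at ε]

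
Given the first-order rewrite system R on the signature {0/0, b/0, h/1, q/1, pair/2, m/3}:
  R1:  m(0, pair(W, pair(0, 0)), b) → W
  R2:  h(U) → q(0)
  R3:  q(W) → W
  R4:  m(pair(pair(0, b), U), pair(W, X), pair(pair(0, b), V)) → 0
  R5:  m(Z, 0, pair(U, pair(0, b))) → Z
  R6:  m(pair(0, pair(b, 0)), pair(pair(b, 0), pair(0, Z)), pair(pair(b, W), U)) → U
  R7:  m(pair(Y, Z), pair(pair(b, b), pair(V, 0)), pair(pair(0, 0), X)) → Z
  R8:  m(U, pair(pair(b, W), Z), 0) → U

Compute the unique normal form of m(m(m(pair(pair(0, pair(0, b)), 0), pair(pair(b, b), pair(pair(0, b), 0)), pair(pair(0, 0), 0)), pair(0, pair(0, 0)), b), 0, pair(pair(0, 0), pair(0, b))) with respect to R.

1. m(m(m(pair(pair(0, pair(0, b)), 0), pair(pair(b, b), pair(pair(0, b), 0)), pair(pair(0, 0), 0)), pair(0, pair(0, 0)), b), 0, pair(pair(0, 0), pair(0, b)))  →  m(m(pair(pair(0, pair(0, b)), 0), pair(pair(b, b), pair(pair(0, b), 0)), pair(pair(0, 0), 0)), pair(0, pair(0, 0)), b)   [R5 at ε]
2. m(m(pair(pair(0, pair(0, b)), 0), pair(pair(b, b), pair(pair(0, b), 0)), pair(pair(0, 0), 0)), pair(0, pair(0, 0)), b)  →  m(0, pair(0, pair(0, 0)), b)   [R7 at 1]
3. m(0, pair(0, pair(0, 0)), b)  →  0   [R1 at ε]

0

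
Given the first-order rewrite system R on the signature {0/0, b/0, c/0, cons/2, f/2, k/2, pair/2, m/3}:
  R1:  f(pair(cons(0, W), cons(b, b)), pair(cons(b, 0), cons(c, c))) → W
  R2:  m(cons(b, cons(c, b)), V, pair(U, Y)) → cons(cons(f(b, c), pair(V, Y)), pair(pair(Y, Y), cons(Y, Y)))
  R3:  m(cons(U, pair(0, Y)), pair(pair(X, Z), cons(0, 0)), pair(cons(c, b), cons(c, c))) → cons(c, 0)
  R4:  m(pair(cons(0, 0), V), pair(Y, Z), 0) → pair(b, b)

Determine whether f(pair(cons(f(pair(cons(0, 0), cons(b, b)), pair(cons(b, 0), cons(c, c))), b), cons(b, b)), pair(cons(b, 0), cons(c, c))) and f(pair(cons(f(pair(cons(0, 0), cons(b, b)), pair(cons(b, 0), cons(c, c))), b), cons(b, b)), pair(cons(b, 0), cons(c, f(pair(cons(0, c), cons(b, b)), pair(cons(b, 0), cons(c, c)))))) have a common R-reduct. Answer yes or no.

yes — NF(t₁) = b, NF(t₂) = b

Reduce t₁ = f(pair(cons(f(pair(cons(0, 0), cons(b, b)), pair(cons(b, 0), cons(c, c))), b), cons(b, b)), pair(cons(b, 0), cons(c, c))):
1. f(pair(cons(f(pair(cons(0, 0), cons(b, b)), pair(cons(b, 0), cons(c, c))), b), cons(b, b)), pair(cons(b, 0), cons(c, c)))  →  f(pair(cons(0, b), cons(b, b)), pair(cons(b, 0), cons(c, c)))   [R1 at 1.1.1]
2. f(pair(cons(0, b), cons(b, b)), pair(cons(b, 0), cons(c, c)))  →  b   [R1 at ε]

Reduce t₂ = f(pair(cons(f(pair(cons(0, 0), cons(b, b)), pair(cons(b, 0), cons(c, c))), b), cons(b, b)), pair(cons(b, 0), cons(c, f(pair(cons(0, c), cons(b, b)), pair(cons(b, 0), cons(c, c)))))):
1. f(pair(cons(f(pair(cons(0, 0), cons(b, b)), pair(cons(b, 0), cons(c, c))), b), cons(b, b)), pair(cons(b, 0), cons(c, f(pair(cons(0, c), cons(b, b)), pair(cons(b, 0), cons(c, c))))))  →  f(pair(cons(0, b), cons(b, b)), pair(cons(b, 0), cons(c, f(pair(cons(0, c), cons(b, b)), pair(cons(b, 0), cons(c, c))))))   [R1 at 1.1.1]
2. f(pair(cons(0, b), cons(b, b)), pair(cons(b, 0), cons(c, f(pair(cons(0, c), cons(b, b)), pair(cons(b, 0), cons(c, c))))))  →  f(pair(cons(0, b), cons(b, b)), pair(cons(b, 0), cons(c, c)))   [R1 at 2.2.2]
3. f(pair(cons(0, b), cons(b, b)), pair(cons(b, 0), cons(c, c)))  →  b   [R1 at ε]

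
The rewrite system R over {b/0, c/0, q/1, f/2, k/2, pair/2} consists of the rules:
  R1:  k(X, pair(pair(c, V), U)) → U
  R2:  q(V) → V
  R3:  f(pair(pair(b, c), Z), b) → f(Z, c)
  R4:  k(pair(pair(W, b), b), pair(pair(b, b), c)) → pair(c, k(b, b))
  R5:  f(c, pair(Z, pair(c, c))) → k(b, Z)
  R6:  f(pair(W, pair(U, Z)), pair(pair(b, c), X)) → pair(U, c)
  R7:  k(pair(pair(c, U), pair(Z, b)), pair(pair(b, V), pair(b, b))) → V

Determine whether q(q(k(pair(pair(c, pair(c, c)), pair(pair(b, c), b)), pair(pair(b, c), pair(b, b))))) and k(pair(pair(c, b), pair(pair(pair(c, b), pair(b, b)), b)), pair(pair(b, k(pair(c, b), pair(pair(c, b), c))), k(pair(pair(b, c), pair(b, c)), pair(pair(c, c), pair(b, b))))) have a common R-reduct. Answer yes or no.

yes — NF(t₁) = c, NF(t₂) = c

Reduce t₁ = q(q(k(pair(pair(c, pair(c, c)), pair(pair(b, c), b)), pair(pair(b, c), pair(b, b))))):
1. q(q(k(pair(pair(c, pair(c, c)), pair(pair(b, c), b)), pair(pair(b, c), pair(b, b)))))  →  q(k(pair(pair(c, pair(c, c)), pair(pair(b, c), b)), pair(pair(b, c), pair(b, b))))   [R2 at ε]
2. q(k(pair(pair(c, pair(c, c)), pair(pair(b, c), b)), pair(pair(b, c), pair(b, b))))  →  k(pair(pair(c, pair(c, c)), pair(pair(b, c), b)), pair(pair(b, c), pair(b, b)))   [R2 at ε]
3. k(pair(pair(c, pair(c, c)), pair(pair(b, c), b)), pair(pair(b, c), pair(b, b)))  →  c   [R7 at ε]

Reduce t₂ = k(pair(pair(c, b), pair(pair(pair(c, b), pair(b, b)), b)), pair(pair(b, k(pair(c, b), pair(pair(c, b), c))), k(pair(pair(b, c), pair(b, c)), pair(pair(c, c), pair(b, b))))):
1. k(pair(pair(c, b), pair(pair(pair(c, b), pair(b, b)), b)), pair(pair(b, k(pair(c, b), pair(pair(c, b), c))), k(pair(pair(b, c), pair(b, c)), pair(pair(c, c), pair(b, b)))))  →  k(pair(pair(c, b), pair(pair(pair(c, b), pair(b, b)), b)), pair(pair(b, c), k(pair(pair(b, c), pair(b, c)), pair(pair(c, c), pair(b, b)))))   [R1 at 2.1.2]
2. k(pair(pair(c, b), pair(pair(pair(c, b), pair(b, b)), b)), pair(pair(b, c), k(pair(pair(b, c), pair(b, c)), pair(pair(c, c), pair(b, b)))))  →  k(pair(pair(c, b), pair(pair(pair(c, b), pair(b, b)), b)), pair(pair(b, c), pair(b, b)))   [R1 at 2.2]
3. k(pair(pair(c, b), pair(pair(pair(c, b), pair(b, b)), b)), pair(pair(b, c), pair(b, b)))  →  c   [R7 at ε]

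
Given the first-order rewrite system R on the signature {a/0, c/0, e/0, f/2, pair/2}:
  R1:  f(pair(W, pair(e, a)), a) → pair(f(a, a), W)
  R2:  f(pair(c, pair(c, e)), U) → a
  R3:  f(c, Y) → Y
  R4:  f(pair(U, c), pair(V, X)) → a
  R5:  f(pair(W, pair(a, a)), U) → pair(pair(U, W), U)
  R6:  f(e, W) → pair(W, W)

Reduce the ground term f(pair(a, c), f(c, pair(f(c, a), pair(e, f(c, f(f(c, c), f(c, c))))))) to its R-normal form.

1. f(pair(a, c), f(c, pair(f(c, a), pair(e, f(c, f(f(c, c), f(c, c)))))))  →  f(pair(a, c), pair(f(c, a), pair(e, f(c, f(f(c, c), f(c, c))))))   [R3 at 2]
2. f(pair(a, c), pair(f(c, a), pair(e, f(c, f(f(c, c), f(c, c))))))  →  a   [R4 at ε]

a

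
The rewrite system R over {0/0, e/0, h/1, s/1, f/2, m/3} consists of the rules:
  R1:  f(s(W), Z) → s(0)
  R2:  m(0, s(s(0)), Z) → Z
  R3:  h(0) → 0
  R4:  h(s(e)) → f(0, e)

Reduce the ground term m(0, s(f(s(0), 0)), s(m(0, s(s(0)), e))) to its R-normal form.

s(e)

1. m(0, s(f(s(0), 0)), s(m(0, s(s(0)), e)))  →  m(0, s(s(0)), s(m(0, s(s(0)), e)))   [R1 at 2.1]
2. m(0, s(s(0)), s(m(0, s(s(0)), e)))  →  s(m(0, s(s(0)), e))   [R2 at ε]
3. s(m(0, s(s(0)), e))  →  s(e)   [R2 at 1]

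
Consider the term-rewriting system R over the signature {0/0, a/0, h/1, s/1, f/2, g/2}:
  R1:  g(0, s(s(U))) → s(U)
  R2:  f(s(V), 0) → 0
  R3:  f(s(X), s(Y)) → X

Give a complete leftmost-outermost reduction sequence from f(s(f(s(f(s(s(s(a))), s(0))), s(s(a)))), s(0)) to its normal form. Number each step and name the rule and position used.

s(s(a))

1. f(s(f(s(f(s(s(s(a))), s(0))), s(s(a)))), s(0))  →  f(s(f(s(s(s(a))), s(0))), s(s(a)))   [R3 at ε]
2. f(s(f(s(s(s(a))), s(0))), s(s(a)))  →  f(s(s(s(a))), s(0))   [R3 at ε]
3. f(s(s(s(a))), s(0))  →  s(s(a))   [R3 at ε]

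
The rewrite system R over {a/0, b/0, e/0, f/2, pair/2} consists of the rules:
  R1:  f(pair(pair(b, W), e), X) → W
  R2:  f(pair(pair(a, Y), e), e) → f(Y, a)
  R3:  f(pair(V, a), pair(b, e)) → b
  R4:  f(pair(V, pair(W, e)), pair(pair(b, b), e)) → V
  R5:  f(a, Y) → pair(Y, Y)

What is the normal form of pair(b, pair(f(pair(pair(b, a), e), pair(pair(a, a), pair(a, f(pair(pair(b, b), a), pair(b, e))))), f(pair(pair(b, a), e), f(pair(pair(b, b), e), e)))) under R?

1. pair(b, pair(f(pair(pair(b, a), e), pair(pair(a, a), pair(a, f(pair(pair(b, b), a), pair(b, e))))), f(pair(pair(b, a), e), f(pair(pair(b, b), e), e))))  →  pair(b, pair(a, f(pair(pair(b, a), e), f(pair(pair(b, b), e), e))))   [R1 at 2.1]
2. pair(b, pair(a, f(pair(pair(b, a), e), f(pair(pair(b, b), e), e))))  →  pair(b, pair(a, a))   [R1 at 2.2]

pair(b, pair(a, a))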